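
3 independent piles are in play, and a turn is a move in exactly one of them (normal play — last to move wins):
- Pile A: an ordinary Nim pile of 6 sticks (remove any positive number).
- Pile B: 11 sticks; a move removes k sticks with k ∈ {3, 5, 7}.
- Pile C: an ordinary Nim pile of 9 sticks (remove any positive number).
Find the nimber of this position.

15

Pile A is a plain Nim pile of size 6, so its Grundy value is 6.
For pile B, compute g(0), g(1), … with moves {3, 5, 7}:
k:     0  1  2  3  4  5  6  7  8  9 10 11
g(k):  0  0  0  1  1  1  2  2  2  3  0  0
So g(11) = 0.
Pile C is a plain Nim pile of size 9, so its Grundy value is 9.
The value of a disjunctive sum is the nim-sum of the parts.
Combined value = 6 ⊕ 0 ⊕ 9 = 15.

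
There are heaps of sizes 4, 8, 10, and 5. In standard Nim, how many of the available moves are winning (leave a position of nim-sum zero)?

1

Compute the nim-sum pairwise:
4 ⊕ 8 = 12
12 ⊕ 10 = 6
6 ⊕ 5 = 3
The overall nim-sum is X = 3. A heap of size p has a winning move iff p XOR X < p (reduce it to p XOR X).
  4: 4 XOR 3 = 7 ≥ 4 — no move.
  8: 8 XOR 3 = 11 ≥ 8 — no move.
  10: 10 XOR 3 = 9 < 10 — winning move (to 9).
  5: 5 XOR 3 = 6 ≥ 5 — no move.
That gives 1 winning move.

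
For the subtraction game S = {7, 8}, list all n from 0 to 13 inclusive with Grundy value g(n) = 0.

Compute g(0), g(1), … for moves {7, 8}:
k:     0  1  2  3  4  5  6  7  8  9 10 11 12 13
g(k):  0  0  0  0  0  0  0  1  1  1  1  1  1  1
The P-positions (g = 0) in 0..13 are 0, 1, 2, 3, 4, 5, 6.

0, 1, 2, 3, 4, 5, 6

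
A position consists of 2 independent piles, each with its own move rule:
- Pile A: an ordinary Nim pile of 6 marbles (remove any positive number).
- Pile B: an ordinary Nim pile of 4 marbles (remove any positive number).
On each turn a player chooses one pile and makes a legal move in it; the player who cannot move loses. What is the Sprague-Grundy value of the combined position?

Pile A is a plain Nim pile of size 6, so its Grundy value is 6.
Pile B is a plain Nim pile of size 4, so its Grundy value is 4.
By the Sprague-Grundy theorem, the Grundy value of a sum of independent games is the XOR of the component values.
Combined value = 6 ⊕ 4 = 2.

2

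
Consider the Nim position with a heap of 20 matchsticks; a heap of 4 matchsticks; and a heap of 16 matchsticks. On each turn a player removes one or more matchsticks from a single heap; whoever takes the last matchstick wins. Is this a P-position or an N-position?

P-position

Compute the nim-sum pairwise:
20 ⊕ 4 = 16
16 ⊕ 16 = 0
The nim-sum is 0, so this is a P-position: the player to move is in a losing position under optimal play.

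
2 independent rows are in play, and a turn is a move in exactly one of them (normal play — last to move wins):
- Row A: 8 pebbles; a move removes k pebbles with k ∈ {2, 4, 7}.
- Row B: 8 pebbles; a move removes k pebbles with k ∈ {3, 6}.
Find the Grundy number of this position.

Build the Grundy sequence for row A with g(k) = mex{g(k−s) : s ∈ {2, 4, 7}, s ≤ k}:
g(0) = mex{} = 0
g(1) = mex{} = 0
g(2) = mex{0} = 1
g(3) = mex{0} = 1
g(4) = mex{0,1} = 2
g(5) = mex{0,1} = 2
g(6) = mex{1,2} = 0
g(7) = mex{0,1,2} = 3
g(8) = mex{0,2} = 1
So g(8) = 1.
For row B, compute g(0), g(1), … with moves {3, 6}:
k:     0  1  2  3  4  5  6  7  8
g(k):  0  0  0  1  1  1  2  2  2
So g(8) = 2.
By the Sprague-Grundy theorem, the Grundy value of a sum of independent games is the XOR of the component values.
Combined value = 1 ⊕ 2 = 3.

3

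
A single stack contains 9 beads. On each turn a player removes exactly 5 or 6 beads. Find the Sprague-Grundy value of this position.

1

Compute g(0), g(1), … for moves {5, 6}:
g(0) = mex{} = 0
g(1) = mex{} = 0
g(2) = mex{} = 0
g(3) = mex{} = 0
g(4) = mex{} = 0
g(5) = mex{0} = 1
g(6) = mex{0} = 1
g(7) = mex{0} = 1
g(8) = mex{0} = 1
g(9) = mex{0} = 1
So g(9) = 1.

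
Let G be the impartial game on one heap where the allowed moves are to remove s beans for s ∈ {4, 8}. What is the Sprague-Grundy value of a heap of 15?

0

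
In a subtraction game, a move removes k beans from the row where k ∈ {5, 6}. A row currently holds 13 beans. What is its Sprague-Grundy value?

Build the Grundy sequence with g(k) = mex{g(k−s) : s ∈ {5, 6}, s ≤ k}:
k:     0  1  2  3  4  5  6  7  8  9 10 11 12 13
g(k):  0  0  0  0  0  1  1  1  1  1  2  0  0  0
So g(13) = 0.

0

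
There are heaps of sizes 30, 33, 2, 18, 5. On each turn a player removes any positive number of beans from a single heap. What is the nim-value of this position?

42

Bitwise XOR of the heap sizes:
  011110  (30)
  100001  (33)
  000010  (2)
  010010  (18)
  000101  (5)
  ------
  101010  (42)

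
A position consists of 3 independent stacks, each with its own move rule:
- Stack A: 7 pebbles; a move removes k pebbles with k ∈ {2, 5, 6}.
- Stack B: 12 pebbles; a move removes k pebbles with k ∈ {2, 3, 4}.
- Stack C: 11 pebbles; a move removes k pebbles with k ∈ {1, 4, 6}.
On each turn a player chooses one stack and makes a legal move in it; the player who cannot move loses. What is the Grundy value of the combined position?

For stack A, compute g(0), g(1), … with moves {2, 5, 6}:
k:     0  1  2  3  4  5  6  7
g(k):  0  0  1  1  0  2  1  3
So g(7) = 3.
Build the Grundy sequence for stack B with g(k) = mex{g(k−s) : s ∈ {2, 3, 4}, s ≤ k}:
g(0) = mex{} = 0
g(1) = mex{} = 0
g(2) = mex{0} = 1
g(3) = mex{0} = 1
g(4) = mex{0,1} = 2
g(5) = mex{0,1} = 2
g(6) = mex{1,2} = 0
g(7) = mex{1,2} = 0
g(8) = mex{0,2} = 1
g(9) = mex{0,2} = 1
g(10) = mex{0,1} = 2
g(11) = mex{0,1} = 2
g(12) = mex{1,2} = 0
So g(12) = 0.
Grundy values for stack C (subtraction set {1, 4, 6}):
k:     0  1  2  3  4  5  6  7  8  9 10 11
g(k):  0  1  0  1  2  0  1  0  1  2  0  1
So g(11) = 1.
The value of a disjunctive sum is the nim-sum of the parts.
Combined value = 3 XOR 0 XOR 1 = 2.

2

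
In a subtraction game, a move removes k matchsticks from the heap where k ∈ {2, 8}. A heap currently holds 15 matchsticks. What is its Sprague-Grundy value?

Grundy values for subtraction set {2, 8}:
k:     0  1  2  3  4  5  6  7  8  9 10 11 12 13 14 15
g(k):  0  0  1  1  0  0  1  1  2  2  0  0  1  1  0  0
So g(15) = 0.

0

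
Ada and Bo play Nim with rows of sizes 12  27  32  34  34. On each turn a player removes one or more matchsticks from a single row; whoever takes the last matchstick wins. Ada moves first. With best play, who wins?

Ada wins

Compute the nim-sum pairwise:
12 XOR 27 = 23
23 XOR 32 = 55
55 XOR 34 = 21
21 XOR 34 = 55
The nim-sum is 55 ≠ 0, so this is an N-position: the player to move can win; Ada has a winning move.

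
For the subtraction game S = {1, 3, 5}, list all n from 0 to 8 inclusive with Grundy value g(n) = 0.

0, 2, 4, 6, 8

Grundy values for subtraction set {1, 3, 5}:
k:     0  1  2  3  4  5  6  7  8
g(k):  0  1  0  1  0  1  0  1  0
The P-positions (g = 0) in 0..8 are 0, 2, 4, 6, 8.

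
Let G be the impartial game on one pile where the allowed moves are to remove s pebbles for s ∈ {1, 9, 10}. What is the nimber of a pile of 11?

Compute g(0), g(1), … for moves {1, 9, 10}:
g(0) = mex{} = 0
g(1) = mex{0} = 1
g(2) = mex{1} = 0
g(3) = mex{0} = 1
g(4) = mex{1} = 0
g(5) = mex{0} = 1
g(6) = mex{1} = 0
g(7) = mex{0} = 1
g(8) = mex{1} = 0
g(9) = mex{0} = 1
g(10) = mex{0,1} = 2
g(11) = mex{0,1,2} = 3
So g(11) = 3.

3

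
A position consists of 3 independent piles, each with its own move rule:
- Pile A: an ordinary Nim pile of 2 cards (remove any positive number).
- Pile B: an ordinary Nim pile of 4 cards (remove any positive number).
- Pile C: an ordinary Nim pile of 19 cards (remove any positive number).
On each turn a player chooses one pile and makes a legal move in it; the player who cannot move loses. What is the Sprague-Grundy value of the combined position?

Pile A is a plain Nim pile of size 2, so its Grundy value is 2.
Pile B is a plain Nim pile of size 4, so its Grundy value is 4.
Pile C is a plain Nim pile of size 19, so its Grundy value is 19.
By the Sprague-Grundy theorem, the Grundy value of a sum of independent games is the XOR of the component values.
Combined value = 2 XOR 4 XOR 19 = 21.

21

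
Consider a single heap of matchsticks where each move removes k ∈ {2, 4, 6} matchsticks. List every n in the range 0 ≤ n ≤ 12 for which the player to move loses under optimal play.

0, 1, 8, 9

Build the Grundy sequence with g(k) = mex{g(k−s) : s ∈ {2, 4, 6}, s ≤ k}:
k:     0  1  2  3  4  5  6  7  8  9 10 11 12
g(k):  0  0  1  1  2  2  3  3  0  0  1  1  2
The P-positions (g = 0) in 0..12 are 0, 1, 8, 9.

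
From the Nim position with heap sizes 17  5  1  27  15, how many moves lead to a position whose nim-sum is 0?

5

Compute the nim-sum pairwise:
17 ^ 5 = 20
20 ^ 1 = 21
21 ^ 27 = 14
14 ^ 15 = 1
The overall nim-sum is X = 1. A heap of size p has a winning move iff p XOR X < p (reduce it to p XOR X).
  17: 17 XOR 1 = 16 < 17 — winning move (to 16).
  5: 5 XOR 1 = 4 < 5 — winning move (to 4).
  1: 1 XOR 1 = 0 < 1 — winning move (to 0).
  27: 27 XOR 1 = 26 < 27 — winning move (to 26).
  15: 15 XOR 1 = 14 < 15 — winning move (to 14).
That gives 5 winning moves.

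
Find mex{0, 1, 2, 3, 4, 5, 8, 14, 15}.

The values 0, 1, 2, 3, 4, 5 are all present; 6 is the first non-negative integer missing from the set.

6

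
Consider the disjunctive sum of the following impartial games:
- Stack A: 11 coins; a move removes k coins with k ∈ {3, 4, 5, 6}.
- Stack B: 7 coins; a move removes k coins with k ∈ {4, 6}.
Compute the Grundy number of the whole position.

1

Build the Grundy sequence for stack A with g(k) = mex{g(k−s) : s ∈ {3, 4, 5, 6}, s ≤ k}:
k:     0  1  2  3  4  5  6  7  8  9 10 11
g(k):  0  0  0  1  1  1  2  2  2  0  0  0
So g(11) = 0.
Build the Grundy sequence for stack B with g(k) = mex{g(k−s) : s ∈ {4, 6}, s ≤ k}:
k:     0  1  2  3  4  5  6  7
g(k):  0  0  0  0  1  1  1  1
So g(7) = 1.
By the Sprague-Grundy theorem, the Grundy value of a sum of independent games is the XOR of the component values.
Combined value = 0 XOR 1 = 1.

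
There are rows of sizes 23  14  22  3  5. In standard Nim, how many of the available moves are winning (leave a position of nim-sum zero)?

Compute the nim-sum pairwise:
23 ^ 14 = 25
25 ^ 22 = 15
15 ^ 3 = 12
12 ^ 5 = 9
The overall nim-sum is X = 9. A row of size p has a winning move iff p XOR X < p (reduce it to p XOR X).
  23: 23 XOR 9 = 30 ≥ 23 — no move.
  14: 14 XOR 9 = 7 < 14 — winning move (to 7).
  22: 22 XOR 9 = 31 ≥ 22 — no move.
  3: 3 XOR 9 = 10 ≥ 3 — no move.
  5: 5 XOR 9 = 12 ≥ 5 — no move.
That gives 1 winning move.

1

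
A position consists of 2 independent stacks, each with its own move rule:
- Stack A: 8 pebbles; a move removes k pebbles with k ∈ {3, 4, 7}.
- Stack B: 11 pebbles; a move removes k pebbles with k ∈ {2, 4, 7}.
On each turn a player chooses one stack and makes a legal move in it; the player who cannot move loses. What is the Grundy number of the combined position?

Build the Grundy sequence for stack A with g(k) = mex{g(k−s) : s ∈ {3, 4, 7}, s ≤ k}:
g(0) = mex{} = 0
g(1) = mex{} = 0
g(2) = mex{} = 0
g(3) = mex{0} = 1
g(4) = mex{0} = 1
g(5) = mex{0} = 1
g(6) = mex{0,1} = 2
g(7) = mex{0,1} = 2
g(8) = mex{0,1} = 2
So g(8) = 2.
Grundy values for stack B (subtraction set {2, 4, 7}):
g(0) = mex{} = 0
g(1) = mex{} = 0
g(2) = mex{0} = 1
g(3) = mex{0} = 1
g(4) = mex{0,1} = 2
g(5) = mex{0,1} = 2
g(6) = mex{1,2} = 0
g(7) = mex{0,1,2} = 3
g(8) = mex{0,2} = 1
g(9) = mex{1,2,3} = 0
g(10) = mex{0,1} = 2
g(11) = mex{0,2,3} = 1
So g(11) = 1.
By the Sprague-Grundy theorem, the Grundy value of a sum of independent games is the XOR of the component values.
Combined value = 2 XOR 1 = 3.

3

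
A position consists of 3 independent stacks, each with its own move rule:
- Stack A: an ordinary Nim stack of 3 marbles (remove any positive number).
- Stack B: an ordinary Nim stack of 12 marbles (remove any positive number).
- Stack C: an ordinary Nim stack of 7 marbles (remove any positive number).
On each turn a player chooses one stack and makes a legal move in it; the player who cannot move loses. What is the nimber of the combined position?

8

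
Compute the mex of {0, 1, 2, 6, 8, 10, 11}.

3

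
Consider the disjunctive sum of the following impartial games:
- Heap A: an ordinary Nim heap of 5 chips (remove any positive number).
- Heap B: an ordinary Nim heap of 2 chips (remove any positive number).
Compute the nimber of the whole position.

7

Heap A is a plain Nim heap of size 5, so its Grundy value is 5.
Heap B is a plain Nim heap of size 2, so its Grundy value is 2.
By the Sprague-Grundy theorem, the Grundy value of a sum of independent games is the XOR of the component values.
Combined value = 5 XOR 2 = 7.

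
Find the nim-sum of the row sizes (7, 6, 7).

6

Nim-sum: 7 ^ 6 ^ 7 = 6.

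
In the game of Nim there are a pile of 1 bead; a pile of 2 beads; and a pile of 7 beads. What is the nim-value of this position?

4

Compute the nim-sum pairwise:
1 ^ 2 = 3
3 ^ 7 = 4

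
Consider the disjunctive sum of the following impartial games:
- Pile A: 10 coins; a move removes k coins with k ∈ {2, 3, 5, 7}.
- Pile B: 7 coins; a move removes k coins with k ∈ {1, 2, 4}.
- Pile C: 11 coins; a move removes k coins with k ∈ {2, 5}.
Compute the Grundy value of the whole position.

1

Grundy values for pile A (subtraction set {2, 3, 5, 7}):
k:     0  1  2  3  4  5  6  7  8  9 10
g(k):  0  0  1  1  2  2  3  3  4  0  0
So g(10) = 0.
For pile B, compute g(0), g(1), … with moves {1, 2, 4}:
k:     0  1  2  3  4  5  6  7
g(k):  0  1  2  0  1  2  0  1
So g(7) = 1.
Build the Grundy sequence for pile C with g(k) = mex{g(k−s) : s ∈ {2, 5}, s ≤ k}:
g(0) = mex{} = 0
g(1) = mex{} = 0
g(2) = mex{0} = 1
g(3) = mex{0} = 1
g(4) = mex{1} = 0
g(5) = mex{0,1} = 2
g(6) = mex{0} = 1
g(7) = mex{1,2} = 0
g(8) = mex{1} = 0
g(9) = mex{0} = 1
g(10) = mex{0,2} = 1
g(11) = mex{1} = 0
So g(11) = 0.
The value of a disjunctive sum is the nim-sum of the parts.
Combined value = 0 XOR 1 XOR 0 = 1.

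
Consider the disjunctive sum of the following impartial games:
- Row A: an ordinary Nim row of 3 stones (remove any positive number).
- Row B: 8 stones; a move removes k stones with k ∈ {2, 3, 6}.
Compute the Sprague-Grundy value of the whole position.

Row A is a plain Nim row of size 3, so its Grundy value is 3.
Grundy values for row B (subtraction set {2, 3, 6}):
g(0) = mex{} = 0
g(1) = mex{} = 0
g(2) = mex{0} = 1
g(3) = mex{0} = 1
g(4) = mex{0,1} = 2
g(5) = mex{1} = 0
g(6) = mex{0,1,2} = 3
g(7) = mex{0,2} = 1
g(8) = mex{0,1,3} = 2
So g(8) = 2.
The value of a disjunctive sum is the nim-sum of the parts.
Combined value = 3 XOR 2 = 1.

1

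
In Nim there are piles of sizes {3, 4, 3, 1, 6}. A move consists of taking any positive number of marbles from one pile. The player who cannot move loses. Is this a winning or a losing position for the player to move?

Winning position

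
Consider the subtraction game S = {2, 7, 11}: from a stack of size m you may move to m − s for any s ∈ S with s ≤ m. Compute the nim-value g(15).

1

Build the Grundy sequence with g(k) = mex{g(k−s) : s ∈ {2, 7, 11}, s ≤ k}:
k:     0  1  2  3  4  5  6  7  8  9 10 11 12 13 14 15
g(k):  0  0  1  1  0  0  1  1  2  0  0  1  1  0  0  1
So g(15) = 1.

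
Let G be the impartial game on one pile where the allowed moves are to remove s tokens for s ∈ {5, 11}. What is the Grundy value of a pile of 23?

Build the Grundy sequence with g(k) = mex{g(k−s) : s ∈ {5, 11}, s ≤ k}:
k:     0  1  2  3  4  5  6  7  8  9 10 11 12 13 14 15 16 17 18 19 20 21 22 23
g(k):  0  0  0  0  0  1  1  1  1  1  0  2  2  2  2  1  0  0  0  0  0  1  1  1
So g(23) = 1.

1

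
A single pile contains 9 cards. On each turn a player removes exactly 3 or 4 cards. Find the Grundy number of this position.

0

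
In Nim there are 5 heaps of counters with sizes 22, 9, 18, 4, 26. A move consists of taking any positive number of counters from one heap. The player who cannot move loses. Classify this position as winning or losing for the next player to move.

Bitwise XOR of the heap sizes:
  10110  (22)
  01001  (9)
  10010  (18)
  00100  (4)
  11010  (26)
  -----
  10011  (19)
The nim-sum is 19 ≠ 0, so this is an N-position: the player to move can win.

Winning position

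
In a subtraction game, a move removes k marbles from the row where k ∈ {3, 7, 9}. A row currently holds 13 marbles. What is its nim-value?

2

Grundy values for subtraction set {3, 7, 9}:
k:     0  1  2  3  4  5  6  7  8  9 10 11 12 13
g(k):  0  0  0  1  1  1  0  2  2  1  3  3  0  2
So g(13) = 2.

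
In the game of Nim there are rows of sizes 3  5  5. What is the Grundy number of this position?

3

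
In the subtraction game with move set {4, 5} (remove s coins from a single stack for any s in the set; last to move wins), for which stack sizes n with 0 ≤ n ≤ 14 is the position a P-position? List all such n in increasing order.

0, 1, 2, 3, 9, 10, 11, 12

Grundy values for subtraction set {4, 5}:
k:     0  1  2  3  4  5  6  7  8  9 10 11 12 13 14
g(k):  0  0  0  0  1  1  1  1  2  0  0  0  0  1  1
The P-positions (g = 0) in 0..14 are 0, 1, 2, 3, 9, 10, 11, 12.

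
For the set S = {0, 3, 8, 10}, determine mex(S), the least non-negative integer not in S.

0 is in the set but 1 is not, so the mex is 1.

1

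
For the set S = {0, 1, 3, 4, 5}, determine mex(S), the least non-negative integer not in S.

The values 0, 1 are all present; 2 is the first non-negative integer missing from the set.

2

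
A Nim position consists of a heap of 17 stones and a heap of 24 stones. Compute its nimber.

Nim-sum: 17 XOR 24 = 9.

9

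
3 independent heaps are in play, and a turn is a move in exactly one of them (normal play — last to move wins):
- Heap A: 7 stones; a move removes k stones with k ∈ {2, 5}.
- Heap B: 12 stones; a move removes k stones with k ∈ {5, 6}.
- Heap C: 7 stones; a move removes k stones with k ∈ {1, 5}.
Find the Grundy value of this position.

Build the Grundy sequence for heap A with g(k) = mex{g(k−s) : s ∈ {2, 5}, s ≤ k}:
g(0) = mex{} = 0
g(1) = mex{} = 0
g(2) = mex{0} = 1
g(3) = mex{0} = 1
g(4) = mex{1} = 0
g(5) = mex{0,1} = 2
g(6) = mex{0} = 1
g(7) = mex{1,2} = 0
So g(7) = 0.
Build the Grundy sequence for heap B with g(k) = mex{g(k−s) : s ∈ {5, 6}, s ≤ k}:
g(0) = mex{} = 0
g(1) = mex{} = 0
g(2) = mex{} = 0
g(3) = mex{} = 0
g(4) = mex{} = 0
g(5) = mex{0} = 1
g(6) = mex{0} = 1
g(7) = mex{0} = 1
g(8) = mex{0} = 1
g(9) = mex{0} = 1
g(10) = mex{0,1} = 2
g(11) = mex{1} = 0
g(12) = mex{1} = 0
So g(12) = 0.
Grundy values for heap C (subtraction set {1, 5}):
g(0) = mex{} = 0
g(1) = mex{0} = 1
g(2) = mex{1} = 0
g(3) = mex{0} = 1
g(4) = mex{1} = 0
g(5) = mex{0} = 1
g(6) = mex{1} = 0
g(7) = mex{0} = 1
So g(7) = 1.
By the Sprague-Grundy theorem, the Grundy value of a sum of independent games is the XOR of the component values.
Combined value = 0 ⊕ 0 ⊕ 1 = 1.

1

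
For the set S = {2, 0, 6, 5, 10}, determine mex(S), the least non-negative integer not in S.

1

0 is in the set but 1 is not, so the mex is 1.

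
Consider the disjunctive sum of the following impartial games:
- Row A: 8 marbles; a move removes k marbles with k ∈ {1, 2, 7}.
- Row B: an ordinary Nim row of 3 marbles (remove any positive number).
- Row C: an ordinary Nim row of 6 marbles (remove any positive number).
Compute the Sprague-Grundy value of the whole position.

7

Build the Grundy sequence for row A with g(k) = mex{g(k−s) : s ∈ {1, 2, 7}, s ≤ k}:
k:     0  1  2  3  4  5  6  7  8
g(k):  0  1  2  0  1  2  0  1  2
So g(8) = 2.
Row B is a plain Nim row of size 3, so its Grundy value is 3.
Row C is a plain Nim row of size 6, so its Grundy value is 6.
By the Sprague-Grundy theorem, the Grundy value of a sum of independent games is the XOR of the component values.
Combined value = 2 XOR 3 XOR 6 = 7.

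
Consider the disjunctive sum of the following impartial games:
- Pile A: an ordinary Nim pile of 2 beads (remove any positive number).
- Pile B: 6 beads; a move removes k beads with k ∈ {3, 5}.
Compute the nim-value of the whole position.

Pile A is a plain Nim pile of size 2, so its Grundy value is 2.
Grundy values for pile B (subtraction set {3, 5}):
k:     0  1  2  3  4  5  6
g(k):  0  0  0  1  1  1  2
So g(6) = 2.
By the Sprague-Grundy theorem, the Grundy value of a sum of independent games is the XOR of the component values.
Combined value = 2 ⊕ 2 = 0.

0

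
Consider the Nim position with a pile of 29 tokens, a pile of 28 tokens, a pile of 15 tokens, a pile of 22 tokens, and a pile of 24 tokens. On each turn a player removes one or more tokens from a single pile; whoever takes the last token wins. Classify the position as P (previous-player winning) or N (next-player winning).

P-position

Compute the nim-sum pairwise:
29 ⊕ 28 = 1
1 ⊕ 15 = 14
14 ⊕ 22 = 24
24 ⊕ 24 = 0
The nim-sum is 0, so this is a P-position: the player to move is in a losing position under optimal play.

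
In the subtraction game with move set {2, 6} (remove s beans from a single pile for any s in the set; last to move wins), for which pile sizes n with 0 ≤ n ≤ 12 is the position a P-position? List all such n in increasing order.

0, 1, 4, 5, 8, 9, 12

Grundy values for subtraction set {2, 6}:
g(0) = mex{} = 0
g(1) = mex{} = 0
g(2) = mex{0} = 1
g(3) = mex{0} = 1
g(4) = mex{1} = 0
g(5) = mex{1} = 0
g(6) = mex{0} = 1
g(7) = mex{0} = 1
g(8) = mex{1} = 0
g(9) = mex{1} = 0
g(10) = mex{0} = 1
g(11) = mex{0} = 1
g(12) = mex{1} = 0
The P-positions (g = 0) in 0..12 are 0, 1, 4, 5, 8, 9, 12.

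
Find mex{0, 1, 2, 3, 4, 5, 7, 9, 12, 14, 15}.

6

The values 0, 1, 2, 3, 4, 5 are all present; 6 is the first non-negative integer missing from the set.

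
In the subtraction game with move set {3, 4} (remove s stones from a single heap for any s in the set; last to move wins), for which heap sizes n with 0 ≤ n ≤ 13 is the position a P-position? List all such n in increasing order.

0, 1, 2, 7, 8, 9

Grundy values for subtraction set {3, 4}:
k:     0  1  2  3  4  5  6  7  8  9 10 11 12 13
g(k):  0  0  0  1  1  1  2  0  0  0  1  1  1  2
The P-positions (g = 0) in 0..13 are 0, 1, 2, 7, 8, 9.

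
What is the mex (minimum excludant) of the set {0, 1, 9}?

The values 0, 1 are all present; 2 is the first non-negative integer missing from the set.

2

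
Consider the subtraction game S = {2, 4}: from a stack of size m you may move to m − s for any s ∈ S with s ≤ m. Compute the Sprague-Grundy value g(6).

0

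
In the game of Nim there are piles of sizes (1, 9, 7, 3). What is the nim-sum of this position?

12

Nim-sum: 1 XOR 9 XOR 7 XOR 3 = 12.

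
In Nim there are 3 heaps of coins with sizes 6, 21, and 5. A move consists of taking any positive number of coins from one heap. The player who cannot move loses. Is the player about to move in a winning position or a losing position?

Winning position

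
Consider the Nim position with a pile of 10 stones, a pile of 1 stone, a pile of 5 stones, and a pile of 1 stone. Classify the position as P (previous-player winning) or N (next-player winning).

N-position

Nim-sum: 10 ⊕ 1 ⊕ 5 ⊕ 1 = 15.
The nim-sum is 15 ≠ 0, so this is an N-position: the player to move can win.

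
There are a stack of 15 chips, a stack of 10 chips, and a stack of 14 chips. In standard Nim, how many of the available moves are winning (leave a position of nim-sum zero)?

In binary:
  1111  (15)
  1010  (10)
  1110  (14)
  ----
  1011  (11)
The overall nim-sum is X = 11. A stack of size p has a winning move iff p XOR X < p (reduce it to p XOR X).
  15: 15 XOR 11 = 4 < 15 — winning move (to 4).
  10: 10 XOR 11 = 1 < 10 — winning move (to 1).
  14: 14 XOR 11 = 5 < 14 — winning move (to 5).
That gives 3 winning moves.

3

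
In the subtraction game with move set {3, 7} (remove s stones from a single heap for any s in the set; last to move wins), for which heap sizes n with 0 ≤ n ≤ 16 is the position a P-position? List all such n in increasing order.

0, 1, 2, 6, 10, 11, 12, 16

Compute g(0), g(1), … for moves {3, 7}:
k:     0  1  2  3  4  5  6  7  8  9 10 11 12 13 14 15 16
g(k):  0  0  0  1  1  1  0  2  2  1  0  0  0  1  1  1  0
The P-positions (g = 0) in 0..16 are 0, 1, 2, 6, 10, 11, 12, 16.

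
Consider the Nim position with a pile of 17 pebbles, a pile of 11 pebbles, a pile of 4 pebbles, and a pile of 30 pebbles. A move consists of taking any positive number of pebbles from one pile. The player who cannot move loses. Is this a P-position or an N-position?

Compute the nim-sum pairwise:
17 ^ 11 = 26
26 ^ 4 = 30
30 ^ 30 = 0
The nim-sum is 0, so this is a P-position: the player to move is in a losing position under optimal play.

P-position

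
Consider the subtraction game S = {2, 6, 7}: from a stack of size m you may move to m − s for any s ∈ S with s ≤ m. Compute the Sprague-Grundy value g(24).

1

Compute g(0), g(1), … for moves {2, 6, 7}:
k:     0  1  2  3  4  5  6  7  8  9 10 11 12 13 14 15 16 17 18 19 20 21 22 23 24
g(k):  0  0  1  1  0  0  1  1  2  0  3  1  2  0  0  1  1  0  0  1  1  2  0  3  1
So g(24) = 1.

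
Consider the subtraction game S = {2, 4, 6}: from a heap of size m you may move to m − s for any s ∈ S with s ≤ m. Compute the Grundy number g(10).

1

Build the Grundy sequence with g(k) = mex{g(k−s) : s ∈ {2, 4, 6}, s ≤ k}:
g(0) = mex{} = 0
g(1) = mex{} = 0
g(2) = mex{0} = 1
g(3) = mex{0} = 1
g(4) = mex{0,1} = 2
g(5) = mex{0,1} = 2
g(6) = mex{0,1,2} = 3
g(7) = mex{0,1,2} = 3
g(8) = mex{1,2,3} = 0
g(9) = mex{1,2,3} = 0
g(10) = mex{0,2,3} = 1
So g(10) = 1.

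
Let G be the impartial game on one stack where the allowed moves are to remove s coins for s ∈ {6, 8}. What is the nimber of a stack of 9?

Grundy values for subtraction set {6, 8}:
k:     0  1  2  3  4  5  6  7  8  9
g(k):  0  0  0  0  0  0  1  1  1  1
So g(9) = 1.

1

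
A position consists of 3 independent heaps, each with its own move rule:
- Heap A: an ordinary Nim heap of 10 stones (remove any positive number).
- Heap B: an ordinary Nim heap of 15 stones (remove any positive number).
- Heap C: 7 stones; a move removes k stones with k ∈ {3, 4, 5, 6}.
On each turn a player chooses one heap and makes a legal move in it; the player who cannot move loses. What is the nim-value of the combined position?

7

Heap A is a plain Nim heap of size 10, so its Grundy value is 10.
Heap B is a plain Nim heap of size 15, so its Grundy value is 15.
Grundy values for heap C (subtraction set {3, 4, 5, 6}):
k:     0  1  2  3  4  5  6  7
g(k):  0  0  0  1  1  1  2  2
So g(7) = 2.
By the Sprague-Grundy theorem, the Grundy value of a sum of independent games is the XOR of the component values.
Combined value = 10 XOR 15 XOR 2 = 7.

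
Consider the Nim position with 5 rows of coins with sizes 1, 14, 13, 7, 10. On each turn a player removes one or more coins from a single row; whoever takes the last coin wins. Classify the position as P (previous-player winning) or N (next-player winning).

N-position

Write each in binary and XOR column by column:
  0001  (1)
  1110  (14)
  1101  (13)
  0111  (7)
  1010  (10)
  ----
  1111  (15)
The nim-sum is 15 ≠ 0, so this is an N-position: the player to move can win.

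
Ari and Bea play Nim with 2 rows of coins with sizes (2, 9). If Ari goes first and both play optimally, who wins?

Ari wins

Compute the nim-sum pairwise:
2 XOR 9 = 11
The nim-sum is 11 ≠ 0, so this is an N-position: the player to move can win; Ari has a winning move.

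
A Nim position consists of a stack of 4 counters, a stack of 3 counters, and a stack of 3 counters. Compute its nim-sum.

Compute the nim-sum pairwise:
4 ⊕ 3 = 7
7 ⊕ 3 = 4

4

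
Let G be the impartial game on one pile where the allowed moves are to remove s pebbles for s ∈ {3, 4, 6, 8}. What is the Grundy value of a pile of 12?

Grundy values for subtraction set {3, 4, 6, 8}:
k:     0  1  2  3  4  5  6  7  8  9 10 11 12
g(k):  0  0  0  1  1  1  2  2  2  3  3  0  0
So g(12) = 0.

0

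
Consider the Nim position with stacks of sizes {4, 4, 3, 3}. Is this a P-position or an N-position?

Nim-sum: 4 XOR 4 XOR 3 XOR 3 = 0.
The nim-sum is 0, so this is a P-position: the player to move is in a losing position under optimal play.

P-position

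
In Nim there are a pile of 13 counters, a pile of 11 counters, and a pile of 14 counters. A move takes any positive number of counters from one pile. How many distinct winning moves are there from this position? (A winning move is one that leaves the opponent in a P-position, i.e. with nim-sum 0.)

Bitwise XOR of the heap sizes:
  1101  (13)
  1011  (11)
  1110  (14)
  ----
  1000  (8)
The overall nim-sum is X = 8. A pile of size p has a winning move iff p XOR X < p (reduce it to p XOR X).
  13: 13 XOR 8 = 5 < 13 — winning move (to 5).
  11: 11 XOR 8 = 3 < 11 — winning move (to 3).
  14: 14 XOR 8 = 6 < 14 — winning move (to 6).
That gives 3 winning moves.

3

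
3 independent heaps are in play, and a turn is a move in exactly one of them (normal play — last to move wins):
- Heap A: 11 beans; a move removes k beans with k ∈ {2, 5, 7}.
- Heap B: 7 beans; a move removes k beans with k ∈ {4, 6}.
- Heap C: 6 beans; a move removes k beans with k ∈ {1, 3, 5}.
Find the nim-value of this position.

2

For heap A, compute g(0), g(1), … with moves {2, 5, 7}:
k:     0  1  2  3  4  5  6  7  8  9 10 11
g(k):  0  0  1  1  0  2  1  3  2  2  0  3
So g(11) = 3.
Build the Grundy sequence for heap B with g(k) = mex{g(k−s) : s ∈ {4, 6}, s ≤ k}:
k:     0  1  2  3  4  5  6  7
g(k):  0  0  0  0  1  1  1  1
So g(7) = 1.
Grundy values for heap C (subtraction set {1, 3, 5}):
g(0) = mex{} = 0
g(1) = mex{0} = 1
g(2) = mex{1} = 0
g(3) = mex{0} = 1
g(4) = mex{1} = 0
g(5) = mex{0} = 1
g(6) = mex{1} = 0
So g(6) = 0.
By the Sprague-Grundy theorem, the Grundy value of a sum of independent games is the XOR of the component values.
Combined value = 3 ⊕ 1 ⊕ 0 = 2.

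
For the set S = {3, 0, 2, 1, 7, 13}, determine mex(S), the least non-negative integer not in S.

4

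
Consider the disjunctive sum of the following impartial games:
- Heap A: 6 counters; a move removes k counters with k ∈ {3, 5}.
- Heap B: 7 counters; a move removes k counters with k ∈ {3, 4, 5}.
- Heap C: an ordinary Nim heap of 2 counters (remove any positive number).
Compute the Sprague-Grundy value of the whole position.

Grundy values for heap A (subtraction set {3, 5}):
g(0) = mex{} = 0
g(1) = mex{} = 0
g(2) = mex{} = 0
g(3) = mex{0} = 1
g(4) = mex{0} = 1
g(5) = mex{0} = 1
g(6) = mex{0,1} = 2
So g(6) = 2.
Grundy values for heap B (subtraction set {3, 4, 5}):
g(0) = mex{} = 0
g(1) = mex{} = 0
g(2) = mex{} = 0
g(3) = mex{0} = 1
g(4) = mex{0} = 1
g(5) = mex{0} = 1
g(6) = mex{0,1} = 2
g(7) = mex{0,1} = 2
So g(7) = 2.
Heap C is a plain Nim heap of size 2, so its Grundy value is 2.
By the Sprague-Grundy theorem, the Grundy value of a sum of independent games is the XOR of the component values.
Combined value = 2 XOR 2 XOR 2 = 2.

2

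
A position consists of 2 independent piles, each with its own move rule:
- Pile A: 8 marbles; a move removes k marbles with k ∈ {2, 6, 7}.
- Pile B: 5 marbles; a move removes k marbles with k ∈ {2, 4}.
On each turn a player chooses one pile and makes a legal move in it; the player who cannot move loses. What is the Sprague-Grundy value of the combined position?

0

Grundy values for pile A (subtraction set {2, 6, 7}):
g(0) = mex{} = 0
g(1) = mex{} = 0
g(2) = mex{0} = 1
g(3) = mex{0} = 1
g(4) = mex{1} = 0
g(5) = mex{1} = 0
g(6) = mex{0} = 1
g(7) = mex{0} = 1
g(8) = mex{0,1} = 2
So g(8) = 2.
Build the Grundy sequence for pile B with g(k) = mex{g(k−s) : s ∈ {2, 4}, s ≤ k}:
k:     0  1  2  3  4  5
g(k):  0  0  1  1  2  2
So g(5) = 2.
The value of a disjunctive sum is the nim-sum of the parts.
Combined value = 2 ⊕ 2 = 0.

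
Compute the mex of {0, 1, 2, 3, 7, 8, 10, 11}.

4

The values 0, 1, 2, 3 are all present; 4 is the first non-negative integer missing from the set.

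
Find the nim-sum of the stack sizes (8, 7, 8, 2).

5

Bitwise XOR of the heap sizes:
  1000  (8)
  0111  (7)
  1000  (8)
  0010  (2)
  ----
  0101  (5)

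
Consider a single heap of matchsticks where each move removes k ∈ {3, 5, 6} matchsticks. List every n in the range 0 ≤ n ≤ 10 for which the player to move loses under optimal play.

0, 1, 2, 9, 10

Compute g(0), g(1), … for moves {3, 5, 6}:
k:     0  1  2  3  4  5  6  7  8  9 10
g(k):  0  0  0  1  1  1  2  2  2  0  0
The P-positions (g = 0) in 0..10 are 0, 1, 2, 9, 10.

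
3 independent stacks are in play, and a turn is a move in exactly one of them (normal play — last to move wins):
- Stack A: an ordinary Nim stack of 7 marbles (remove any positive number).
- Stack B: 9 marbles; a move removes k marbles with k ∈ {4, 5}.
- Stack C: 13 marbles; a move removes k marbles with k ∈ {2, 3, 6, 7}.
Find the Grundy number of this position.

Stack A is a plain Nim stack of size 7, so its Grundy value is 7.
Grundy values for stack B (subtraction set {4, 5}):
g(0) = mex{} = 0
g(1) = mex{} = 0
g(2) = mex{} = 0
g(3) = mex{} = 0
g(4) = mex{0} = 1
g(5) = mex{0} = 1
g(6) = mex{0} = 1
g(7) = mex{0} = 1
g(8) = mex{0,1} = 2
g(9) = mex{1} = 0
So g(9) = 0.
Build the Grundy sequence for stack C with g(k) = mex{g(k−s) : s ∈ {2, 3, 6, 7}, s ≤ k}:
k:     0  1  2  3  4  5  6  7  8  9 10 11 12 13
g(k):  0  0  1  1  2  0  3  1  2  0  0  1  1  2
So g(13) = 2.
By the Sprague-Grundy theorem, the Grundy value of a sum of independent games is the XOR of the component values.
Combined value = 7 ⊕ 0 ⊕ 2 = 5.

5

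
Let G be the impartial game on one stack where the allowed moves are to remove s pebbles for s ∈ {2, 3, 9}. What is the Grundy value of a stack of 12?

0

Build the Grundy sequence with g(k) = mex{g(k−s) : s ∈ {2, 3, 9}, s ≤ k}:
k:     0  1  2  3  4  5  6  7  8  9 10 11 12
g(k):  0  0  1  1  2  0  0  1  1  2  2  0  0
So g(12) = 0.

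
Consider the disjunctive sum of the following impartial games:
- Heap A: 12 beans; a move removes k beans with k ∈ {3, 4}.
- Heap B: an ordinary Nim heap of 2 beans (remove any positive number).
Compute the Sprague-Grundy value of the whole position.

Build the Grundy sequence for heap A with g(k) = mex{g(k−s) : s ∈ {3, 4}, s ≤ k}:
g(0) = mex{} = 0
g(1) = mex{} = 0
g(2) = mex{} = 0
g(3) = mex{0} = 1
g(4) = mex{0} = 1
g(5) = mex{0} = 1
g(6) = mex{0,1} = 2
g(7) = mex{1} = 0
g(8) = mex{1} = 0
g(9) = mex{1,2} = 0
g(10) = mex{0,2} = 1
g(11) = mex{0} = 1
g(12) = mex{0} = 1
So g(12) = 1.
Heap B is a plain Nim heap of size 2, so its Grundy value is 2.
By the Sprague-Grundy theorem, the Grundy value of a sum of independent games is the XOR of the component values.
Combined value = 1 XOR 2 = 3.

3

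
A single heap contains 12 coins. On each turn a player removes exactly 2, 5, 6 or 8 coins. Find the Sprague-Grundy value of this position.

2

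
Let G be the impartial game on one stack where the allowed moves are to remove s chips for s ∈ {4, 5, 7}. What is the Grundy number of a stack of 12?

0

Grundy values for subtraction set {4, 5, 7}:
k:     0  1  2  3  4  5  6  7  8  9 10 11 12
g(k):  0  0  0  0  1  1  1  1  2  2  2  0  0
So g(12) = 0.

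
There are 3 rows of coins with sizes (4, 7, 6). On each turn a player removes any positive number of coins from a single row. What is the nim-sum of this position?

5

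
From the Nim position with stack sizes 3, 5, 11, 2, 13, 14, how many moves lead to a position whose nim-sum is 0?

Write each in binary and XOR column by column:
  0011  (3)
  0101  (5)
  1011  (11)
  0010  (2)
  1101  (13)
  1110  (14)
  ----
  1100  (12)
The overall nim-sum is X = 12. A stack of size p has a winning move iff p XOR X < p (reduce it to p XOR X).
  3: 3 XOR 12 = 15 ≥ 3 — no move.
  5: 5 XOR 12 = 9 ≥ 5 — no move.
  11: 11 XOR 12 = 7 < 11 — winning move (to 7).
  2: 2 XOR 12 = 14 ≥ 2 — no move.
  13: 13 XOR 12 = 1 < 13 — winning move (to 1).
  14: 14 XOR 12 = 2 < 14 — winning move (to 2).
That gives 3 winning moves.

3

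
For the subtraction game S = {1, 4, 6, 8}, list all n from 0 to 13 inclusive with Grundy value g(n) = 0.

Build the Grundy sequence with g(k) = mex{g(k−s) : s ∈ {1, 4, 6, 8}, s ≤ k}:
k:     0  1  2  3  4  5  6  7  8  9 10 11 12 13
g(k):  0  1  0  1  2  0  1  0  1  2  3  2  0  1
The P-positions (g = 0) in 0..13 are 0, 2, 5, 7, 12.

0, 2, 5, 7, 12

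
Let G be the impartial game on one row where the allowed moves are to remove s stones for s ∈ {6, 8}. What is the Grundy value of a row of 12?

2

Compute g(0), g(1), … for moves {6, 8}:
k:     0  1  2  3  4  5  6  7  8  9 10 11 12
g(k):  0  0  0  0  0  0  1  1  1  1  1  1  2
So g(12) = 2.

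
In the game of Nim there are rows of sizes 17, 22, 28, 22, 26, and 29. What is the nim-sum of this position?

10

Nim-sum: 17 ⊕ 22 ⊕ 28 ⊕ 22 ⊕ 26 ⊕ 29 = 10.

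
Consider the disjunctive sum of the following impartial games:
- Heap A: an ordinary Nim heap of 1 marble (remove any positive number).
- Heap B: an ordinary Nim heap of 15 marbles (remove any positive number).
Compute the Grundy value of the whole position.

Heap A is a plain Nim heap of size 1, so its Grundy value is 1.
Heap B is a plain Nim heap of size 15, so its Grundy value is 15.
The value of a disjunctive sum is the nim-sum of the parts.
Combined value = 1 ⊕ 15 = 14.

14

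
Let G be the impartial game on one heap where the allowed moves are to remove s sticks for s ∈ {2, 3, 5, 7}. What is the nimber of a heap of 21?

Grundy values for subtraction set {2, 3, 5, 7}:
k:     0  1  2  3  4  5  6  7  8  9 10 11 12 13 14 15 16 17 18 19 20 21
g(k):  0  0  1  1  2  2  3  3  4  0  0  1  1  2  2  3  3  4  0  0  1  1
So g(21) = 1.

1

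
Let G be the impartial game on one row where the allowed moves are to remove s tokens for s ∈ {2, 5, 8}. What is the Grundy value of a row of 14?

Grundy values for subtraction set {2, 5, 8}:
k:     0  1  2  3  4  5  6  7  8  9 10 11 12 13 14
g(k):  0  0  1  1  0  2  1  0  2  1  0  0  1  1  0
So g(14) = 0.

0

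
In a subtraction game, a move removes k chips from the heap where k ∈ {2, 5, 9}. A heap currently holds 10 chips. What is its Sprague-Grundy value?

1

Compute g(0), g(1), … for moves {2, 5, 9}:
k:     0  1  2  3  4  5  6  7  8  9 10
g(k):  0  0  1  1  0  2  1  0  0  1  1
So g(10) = 1.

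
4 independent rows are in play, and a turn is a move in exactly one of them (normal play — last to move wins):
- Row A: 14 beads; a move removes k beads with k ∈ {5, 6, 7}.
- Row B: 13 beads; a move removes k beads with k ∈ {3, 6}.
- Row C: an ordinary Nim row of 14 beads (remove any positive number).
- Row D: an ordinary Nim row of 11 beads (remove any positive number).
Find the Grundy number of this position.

4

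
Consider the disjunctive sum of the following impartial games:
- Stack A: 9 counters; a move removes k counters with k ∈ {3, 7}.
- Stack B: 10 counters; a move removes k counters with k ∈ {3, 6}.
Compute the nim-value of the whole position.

1

Build the Grundy sequence for stack A with g(k) = mex{g(k−s) : s ∈ {3, 7}, s ≤ k}:
k:     0  1  2  3  4  5  6  7  8  9
g(k):  0  0  0  1  1  1  0  2  2  1
So g(9) = 1.
Grundy values for stack B (subtraction set {3, 6}):
g(0) = mex{} = 0
g(1) = mex{} = 0
g(2) = mex{} = 0
g(3) = mex{0} = 1
g(4) = mex{0} = 1
g(5) = mex{0} = 1
g(6) = mex{0,1} = 2
g(7) = mex{0,1} = 2
g(8) = mex{0,1} = 2
g(9) = mex{1,2} = 0
g(10) = mex{1,2} = 0
So g(10) = 0.
By the Sprague-Grundy theorem, the Grundy value of a sum of independent games is the XOR of the component values.
Combined value = 1 ⊕ 0 = 1.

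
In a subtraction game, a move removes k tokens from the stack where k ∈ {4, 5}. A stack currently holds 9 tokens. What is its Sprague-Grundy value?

0

Grundy values for subtraction set {4, 5}:
k:     0  1  2  3  4  5  6  7  8  9
g(k):  0  0  0  0  1  1  1  1  2  0
So g(9) = 0.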